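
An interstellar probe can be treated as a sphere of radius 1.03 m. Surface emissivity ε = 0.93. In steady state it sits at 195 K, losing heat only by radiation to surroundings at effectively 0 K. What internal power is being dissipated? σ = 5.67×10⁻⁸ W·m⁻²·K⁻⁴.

P ≈ 1020 W

Steady state: P = εσA T⁴.
A = 4πr² = 13.33 m²; T⁴ = (195)⁴ = 1.446×10⁹ K⁴.
P = 0.93 × 5.67×10⁻⁸ × 13.33 × 1.446×10⁹.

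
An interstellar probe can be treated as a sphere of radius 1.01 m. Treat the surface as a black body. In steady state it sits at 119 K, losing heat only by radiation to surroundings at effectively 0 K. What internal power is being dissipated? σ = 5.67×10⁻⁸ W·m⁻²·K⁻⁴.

P ≈ 146 W

Steady state: P = εσA T⁴.
A = 4πr² = 12.82 m²; T⁴ = (119)⁴ = 2.005×10⁸ K⁴.
P = 1.0 × 5.67×10⁻⁸ × 12.82 × 2.005×10⁸.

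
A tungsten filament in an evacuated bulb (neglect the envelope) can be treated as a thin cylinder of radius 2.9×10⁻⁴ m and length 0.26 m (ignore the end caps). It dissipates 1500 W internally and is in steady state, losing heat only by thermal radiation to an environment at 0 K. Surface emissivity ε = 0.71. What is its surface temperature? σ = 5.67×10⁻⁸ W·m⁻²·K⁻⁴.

T ≈ 2980 K

Steady state: internal power = radiated power, P = εσA T⁴.
Radiating area A = 2πrL = 4.738×10⁻⁴ m².
T⁴ = P/(εσA) = 1500/(0.71·5.67×10⁻⁸·4.738×10⁻⁴) = 7.865×10¹³ K⁴.
T = (7.865×10¹³)^(1/4).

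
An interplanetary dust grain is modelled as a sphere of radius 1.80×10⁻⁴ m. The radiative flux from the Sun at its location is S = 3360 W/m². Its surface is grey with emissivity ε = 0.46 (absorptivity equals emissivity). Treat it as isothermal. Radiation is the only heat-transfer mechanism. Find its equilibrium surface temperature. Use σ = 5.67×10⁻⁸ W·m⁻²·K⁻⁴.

At equilibrium, absorbed power = emitted power.
Absorbing cross-section = πr² = 1.018×10⁻⁷ m²; emitting surface = 4πr² = 4.072×10⁻⁷ m² (ratio 4).
εS·A_cross = εσ·A_surf·T⁴  ⇒  T⁴ = S/(4σ)   (ε cancels).
T⁴ = 3360/(4·5.67×10⁻⁸) = 1.481×10¹⁰ K⁴.
T = (1.481×10¹⁰)^(1/4).

T ≈ 349 K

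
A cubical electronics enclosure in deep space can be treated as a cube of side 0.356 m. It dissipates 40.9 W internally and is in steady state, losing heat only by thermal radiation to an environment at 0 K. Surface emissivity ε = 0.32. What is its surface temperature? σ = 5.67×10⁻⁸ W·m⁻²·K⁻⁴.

T ≈ 233 K

Steady state: internal power = radiated power, P = εσA T⁴.
Radiating area A = 6L² = 0.7604 m².
T⁴ = P/(εσA) = 40.9/(0.32·5.67×10⁻⁸·0.7604) = 2.964×10⁹ K⁴.
T = (2.964×10⁹)^(1/4).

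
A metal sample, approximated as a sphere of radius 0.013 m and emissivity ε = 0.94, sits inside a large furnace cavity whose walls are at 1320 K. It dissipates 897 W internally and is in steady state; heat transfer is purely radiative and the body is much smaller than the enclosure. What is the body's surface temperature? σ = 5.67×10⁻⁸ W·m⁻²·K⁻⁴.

For a small grey body in a large enclosure, net radiated power = εσA(T⁴ − T_w⁴).
Steady state: P = εσA(T⁴ − T_w⁴) with A = 4πr² = 0.002124 m².
T⁴ = P/(εσA) + T_w⁴ = 897/(0.94·5.67×10⁻⁸·0.002124) + (1320)⁴
    = 7.925×10¹² + 3.036×10¹² = 1.096×10¹³ K⁴.

T ≈ 1820 K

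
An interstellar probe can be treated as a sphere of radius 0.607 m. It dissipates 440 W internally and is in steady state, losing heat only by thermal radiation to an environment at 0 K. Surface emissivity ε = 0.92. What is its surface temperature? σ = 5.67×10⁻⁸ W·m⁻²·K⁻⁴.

Steady state: internal power = radiated power, P = εσA T⁴.
Radiating area A = 4πr² = 4.630 m².
T⁴ = P/(εσA) = 440/(0.92·5.67×10⁻⁸·4.630) = 1.822×10⁹ K⁴.
T = (1.822×10⁹)^(1/4).

T ≈ 207 K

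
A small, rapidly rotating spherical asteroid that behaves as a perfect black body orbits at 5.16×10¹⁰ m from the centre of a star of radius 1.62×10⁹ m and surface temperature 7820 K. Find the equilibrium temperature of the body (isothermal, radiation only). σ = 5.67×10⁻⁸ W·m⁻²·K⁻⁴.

T ≈ 980 K

The star's surface emits σT_*⁴; at distance d the flux is S = σT_*⁴(R_*/d)².
S = 5.67×10⁻⁸·(7820)⁴·(1.62×10⁹/5.16×10¹⁰)² = 2.090×10⁵ W/m².
For an isothermal sphere T⁴ = (1−a)S/(4σ) = 9.215×10¹¹ K⁴.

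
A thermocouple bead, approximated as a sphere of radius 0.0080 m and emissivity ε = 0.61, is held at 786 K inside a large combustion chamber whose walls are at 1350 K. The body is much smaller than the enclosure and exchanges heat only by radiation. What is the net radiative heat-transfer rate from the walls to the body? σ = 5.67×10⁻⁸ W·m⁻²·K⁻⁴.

For a small grey body in a large enclosure: P_net = εσA(T_body⁴ − T_wall⁴).
A = 4πr² = 8.042×10⁻⁴ m²; T_body⁴ − T_wall⁴ = 3.817×10¹¹ − 3.322×10¹² = -2.940×10¹² K⁴.
|P_net| = 0.61·5.67×10⁻⁸·8.042×10⁻⁴·2.940×10¹².

P_net ≈ 81.8 W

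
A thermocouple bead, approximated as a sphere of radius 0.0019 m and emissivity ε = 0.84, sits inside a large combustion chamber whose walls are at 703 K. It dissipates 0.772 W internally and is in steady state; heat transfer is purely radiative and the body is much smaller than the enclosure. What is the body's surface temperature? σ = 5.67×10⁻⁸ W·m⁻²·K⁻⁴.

For a small grey body in a large enclosure, net radiated power = εσA(T⁴ − T_w⁴).
Steady state: P = εσA(T⁴ − T_w⁴) with A = 4πr² = 4.536×10⁻⁵ m².
T⁴ = P/(εσA) + T_w⁴ = 0.772/(0.84·5.67×10⁻⁸·4.536×10⁻⁵) + (703)⁴
    = 3.573×10¹¹ + 2.442×10¹¹ = 6.015×10¹¹ K⁴.

T ≈ 881 K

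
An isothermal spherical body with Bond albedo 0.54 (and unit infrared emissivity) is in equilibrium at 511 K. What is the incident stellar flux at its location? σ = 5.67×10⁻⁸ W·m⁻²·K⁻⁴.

(1−a)S·πr² = σ·4πr²·T⁴ ⇒ S = 4σT⁴/(1−a).
S = 4·5.67×10⁻⁸·6.818×10¹⁰/0.460.

S ≈ 33600 W/m²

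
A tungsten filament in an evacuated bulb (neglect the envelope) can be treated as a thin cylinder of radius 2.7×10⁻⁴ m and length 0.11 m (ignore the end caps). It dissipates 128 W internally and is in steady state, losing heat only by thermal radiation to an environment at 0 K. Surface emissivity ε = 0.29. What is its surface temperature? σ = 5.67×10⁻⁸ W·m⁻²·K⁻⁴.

Steady state: internal power = radiated power, P = εσA T⁴.
Radiating area A = 2πrL = 1.866×10⁻⁴ m².
T⁴ = P/(εσA) = 128/(0.29·5.67×10⁻⁸·1.866×10⁻⁴) = 4.172×10¹³ K⁴.
T = (4.172×10¹³)^(1/4).

T ≈ 2540 K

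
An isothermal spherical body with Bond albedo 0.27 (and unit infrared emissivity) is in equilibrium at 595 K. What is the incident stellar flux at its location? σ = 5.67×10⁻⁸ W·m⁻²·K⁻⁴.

(1−a)S·πr² = σ·4πr²·T⁴ ⇒ S = 4σT⁴/(1−a).
S = 4·5.67×10⁻⁸·1.253×10¹¹/0.730.

S ≈ 38900 W/m²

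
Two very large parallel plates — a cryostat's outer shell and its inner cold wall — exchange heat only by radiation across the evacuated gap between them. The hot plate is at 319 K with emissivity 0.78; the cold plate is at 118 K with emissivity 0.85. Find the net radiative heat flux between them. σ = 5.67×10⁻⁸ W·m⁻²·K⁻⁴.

q ≈ 395 W/m²

For two infinite grey parallel plates, q = σ(T₁⁴ − T₂⁴)/(1/ε₁ + 1/ε₂ − 1).
T₁⁴ − T₂⁴ = 1.036×10¹⁰ − 1.939×10⁸ = 1.016×10¹⁰ K⁴.
1/ε₁ + 1/ε₂ − 1 = 1.282 + 1.176 − 1 = 1.459.
q = 5.67×10⁻⁸ × 1.016×10¹⁰ / 1.459.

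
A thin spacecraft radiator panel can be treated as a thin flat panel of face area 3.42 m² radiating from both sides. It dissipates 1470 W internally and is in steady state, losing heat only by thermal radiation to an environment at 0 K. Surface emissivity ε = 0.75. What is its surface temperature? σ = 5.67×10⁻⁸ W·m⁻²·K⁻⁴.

T ≈ 267 K

Steady state: internal power = radiated power, P = εσA T⁴.
Radiating area A = 2·3.42 = 6.840 m².
T⁴ = P/(εσA) = 1470/(0.75·5.67×10⁻⁸·6.840) = 5.054×10⁹ K⁴.
T = (5.054×10⁹)^(1/4).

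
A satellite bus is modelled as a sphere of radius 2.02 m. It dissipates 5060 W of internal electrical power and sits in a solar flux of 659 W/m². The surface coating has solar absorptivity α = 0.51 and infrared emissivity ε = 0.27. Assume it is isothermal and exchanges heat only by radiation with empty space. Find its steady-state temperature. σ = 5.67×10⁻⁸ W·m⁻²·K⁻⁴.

At steady state, absorbed solar power + internal power = radiated power.
Absorbed: α·S·A_cross = 0.51·659·12.82 = 4308 W (cross-section πr²).
Total input = 4308 + 5060 = 9368 W.
Radiated: εσ·A_surf·T⁴ with A_surf = 4πr² = 51.28 m².
T⁴ = 9368/(0.27·5.67×10⁻⁸·51.28) = 1.193×10¹⁰ K⁴.

T ≈ 331 K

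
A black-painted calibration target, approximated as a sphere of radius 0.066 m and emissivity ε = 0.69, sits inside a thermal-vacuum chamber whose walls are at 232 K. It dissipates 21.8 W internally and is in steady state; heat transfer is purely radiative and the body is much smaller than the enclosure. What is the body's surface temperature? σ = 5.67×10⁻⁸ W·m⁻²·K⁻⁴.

T ≈ 338 K

For a small grey body in a large enclosure, net radiated power = εσA(T⁴ − T_w⁴).
Steady state: P = εσA(T⁴ − T_w⁴) with A = 4πr² = 0.05474 m².
T⁴ = P/(εσA) + T_w⁴ = 21.8/(0.69·5.67×10⁻⁸·0.05474) + (232)⁴
    = 1.018×10¹⁰ + 2.897×10⁹ = 1.308×10¹⁰ K⁴.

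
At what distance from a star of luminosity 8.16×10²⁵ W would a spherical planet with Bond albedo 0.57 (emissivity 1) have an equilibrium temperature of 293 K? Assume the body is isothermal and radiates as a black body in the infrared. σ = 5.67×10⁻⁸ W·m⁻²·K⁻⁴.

d ≈ 4.09×10¹⁰ m

For an isothermal black-emitting sphere, (1−a)S·πr² = σ·4πr²·T⁴ ⇒ S = 4σT⁴/(1−a).
S = 4·5.67×10⁻⁸·(293)⁴/0.430 = 3887 W/m².
Flux falls as S = L/(4πd²), so d = √(L/(4πS)) = √(8.16×10²⁵/(4π·3887)).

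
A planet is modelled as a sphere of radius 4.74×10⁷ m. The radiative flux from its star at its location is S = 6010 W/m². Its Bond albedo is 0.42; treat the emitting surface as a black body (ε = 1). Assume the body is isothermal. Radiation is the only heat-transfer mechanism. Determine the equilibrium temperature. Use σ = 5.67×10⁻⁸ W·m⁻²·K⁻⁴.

T ≈ 352 K

At equilibrium, absorbed power = emitted power.
Absorbing cross-section = πr² = 7.058×10¹⁵ m²; emitting surface = 4πr² = 2.823×10¹⁶ m² (ratio 4).
(1−a)S·A_cross = εσ·A_surf·T⁴  ⇒  T⁴ = (1−a)S/(4σ).
T⁴ = 0.580·6010/(4·5.67×10⁻⁸) = 1.537×10¹⁰ K⁴.
T = (1.537×10¹⁰)^(1/4).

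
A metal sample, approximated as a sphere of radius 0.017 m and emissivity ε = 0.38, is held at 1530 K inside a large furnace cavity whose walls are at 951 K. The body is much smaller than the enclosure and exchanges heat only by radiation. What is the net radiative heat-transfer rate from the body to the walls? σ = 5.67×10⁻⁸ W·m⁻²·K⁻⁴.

P_net ≈ 365 W

For a small grey body in a large enclosure: P_net = εσA(T_body⁴ − T_wall⁴).
A = 4πr² = 0.003632 m²; T_body⁴ − T_wall⁴ = 5.480×10¹² − 8.179×10¹¹ = 4.662×10¹² K⁴.
|P_net| = 0.38·5.67×10⁻⁸·0.003632·4.662×10¹².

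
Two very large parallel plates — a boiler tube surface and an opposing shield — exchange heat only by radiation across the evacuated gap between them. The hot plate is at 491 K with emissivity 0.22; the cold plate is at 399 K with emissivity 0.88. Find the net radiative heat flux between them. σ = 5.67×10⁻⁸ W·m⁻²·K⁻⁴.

For two infinite grey parallel plates, q = σ(T₁⁴ − T₂⁴)/(1/ε₁ + 1/ε₂ − 1).
T₁⁴ − T₂⁴ = 5.812×10¹⁰ − 2.534×10¹⁰ = 3.278×10¹⁰ K⁴.
1/ε₁ + 1/ε₂ − 1 = 4.545 + 1.136 − 1 = 4.682.
q = 5.67×10⁻⁸ × 3.278×10¹⁰ / 4.682.

q ≈ 397 W/m²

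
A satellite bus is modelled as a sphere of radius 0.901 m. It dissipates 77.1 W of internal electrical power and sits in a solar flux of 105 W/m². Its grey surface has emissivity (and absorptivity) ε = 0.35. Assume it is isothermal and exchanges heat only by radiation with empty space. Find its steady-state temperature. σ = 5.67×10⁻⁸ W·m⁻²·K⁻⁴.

At steady state, absorbed solar power + internal power = radiated power.
Absorbed: α·S·A_cross = 0.35·105·2.550 = 93.73 W (cross-section πr²).
Total input = 93.73 + 77.1 = 170.8 W.
Radiated: εσ·A_surf·T⁴ with A_surf = 4πr² = 10.20 m².
T⁴ = 170.8/(0.35·5.67×10⁻⁸·10.20) = 8.438×10⁸ K⁴.

T ≈ 170 K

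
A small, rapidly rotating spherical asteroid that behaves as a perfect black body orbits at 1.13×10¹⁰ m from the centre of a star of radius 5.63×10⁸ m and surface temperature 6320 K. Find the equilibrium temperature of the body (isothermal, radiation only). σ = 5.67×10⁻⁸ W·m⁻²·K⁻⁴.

T ≈ 998 K

The star's surface emits σT_*⁴; at distance d the flux is S = σT_*⁴(R_*/d)².
S = 5.67×10⁻⁸·(6320)⁴·(5.63×10⁸/1.13×10¹⁰)² = 2.245×10⁵ W/m².
For an isothermal sphere T⁴ = (1−a)S/(4σ) = 9.901×10¹¹ K⁴.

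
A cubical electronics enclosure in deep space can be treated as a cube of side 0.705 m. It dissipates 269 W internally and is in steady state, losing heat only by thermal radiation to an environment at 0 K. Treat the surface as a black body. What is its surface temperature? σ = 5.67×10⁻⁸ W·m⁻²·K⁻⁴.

Steady state: internal power = radiated power, P = εσA T⁴.
Radiating area A = 6L² = 2.982 m².
T⁴ = P/(εσA) = 269/(1.0·5.67×10⁻⁸·2.982) = 1.591×10⁹ K⁴.
T = (1.591×10⁹)^(1/4).

T ≈ 200 K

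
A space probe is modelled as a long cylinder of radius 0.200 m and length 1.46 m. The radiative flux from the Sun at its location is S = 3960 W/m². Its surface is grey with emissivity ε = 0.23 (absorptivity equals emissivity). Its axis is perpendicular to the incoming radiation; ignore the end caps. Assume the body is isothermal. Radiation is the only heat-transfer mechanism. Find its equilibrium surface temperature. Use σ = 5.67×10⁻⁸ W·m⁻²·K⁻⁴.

T ≈ 386 K

At equilibrium, absorbed power = emitted power.
Absorbing cross-section = 2rL = 0.5840 m²; emitting surface = 2πrL = 1.835 m² (ratio π).
εS·A_cross = εσ·A_surf·T⁴  ⇒  T⁴ = S/(πσ)   (ε cancels).
T⁴ = 3960/(π·5.67×10⁻⁸) = 2.223×10¹⁰ K⁴.
T = (2.223×10¹⁰)^(1/4).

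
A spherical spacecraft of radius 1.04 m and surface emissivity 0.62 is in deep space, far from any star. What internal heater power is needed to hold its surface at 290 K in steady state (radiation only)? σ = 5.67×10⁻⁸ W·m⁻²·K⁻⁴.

P = εσ·4πr²·T⁴.
4πr² = 13.59 m²; T⁴ = 7.073×10⁹ K⁴.
P = 0.62·5.67×10⁻⁸·13.59·7.073×10⁹.

P ≈ 3380 W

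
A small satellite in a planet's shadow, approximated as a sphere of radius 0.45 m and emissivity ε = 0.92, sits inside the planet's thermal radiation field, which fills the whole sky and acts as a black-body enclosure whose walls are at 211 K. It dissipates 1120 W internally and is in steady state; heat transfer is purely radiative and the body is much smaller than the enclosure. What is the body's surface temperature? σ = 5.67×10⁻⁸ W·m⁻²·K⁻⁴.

For a small grey body in a large enclosure, net radiated power = εσA(T⁴ − T_w⁴).
Steady state: P = εσA(T⁴ − T_w⁴) with A = 4πr² = 2.545 m².
T⁴ = P/(εσA) + T_w⁴ = 1120/(0.92·5.67×10⁻⁸·2.545) + (211)⁴
    = 8.437×10⁹ + 1.982×10⁹ = 1.042×10¹⁰ K⁴.

T ≈ 319 K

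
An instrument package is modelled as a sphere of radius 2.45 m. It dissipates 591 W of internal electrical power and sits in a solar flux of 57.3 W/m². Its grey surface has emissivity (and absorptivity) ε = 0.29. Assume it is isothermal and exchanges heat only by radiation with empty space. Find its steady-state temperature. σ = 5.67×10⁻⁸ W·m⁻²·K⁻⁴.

At steady state, absorbed solar power + internal power = radiated power.
Absorbed: α·S·A_cross = 0.29·57.3·18.86 = 313.4 W (cross-section πr²).
Total input = 313.4 + 591 = 904.4 W.
Radiated: εσ·A_surf·T⁴ with A_surf = 4πr² = 75.43 m².
T⁴ = 904.4/(0.29·5.67×10⁻⁸·75.43) = 7.291×10⁸ K⁴.

T ≈ 164 K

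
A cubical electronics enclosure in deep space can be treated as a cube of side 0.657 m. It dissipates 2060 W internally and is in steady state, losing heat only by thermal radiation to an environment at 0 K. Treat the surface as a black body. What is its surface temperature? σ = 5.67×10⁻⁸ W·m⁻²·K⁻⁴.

Steady state: internal power = radiated power, P = εσA T⁴.
Radiating area A = 6L² = 2.590 m².
T⁴ = P/(εσA) = 2060/(1.0·5.67×10⁻⁸·2.590) = 1.403×10¹⁰ K⁴.
T = (1.403×10¹⁰)^(1/4).

T ≈ 344 K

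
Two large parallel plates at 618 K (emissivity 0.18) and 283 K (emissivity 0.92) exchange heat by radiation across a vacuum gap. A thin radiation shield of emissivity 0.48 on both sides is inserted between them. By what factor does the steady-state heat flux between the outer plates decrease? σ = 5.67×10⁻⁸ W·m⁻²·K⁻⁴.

factor ≈ 1.56

Without shield: q₀ = σΔ(T⁴)/(1/ε₁+1/ε₂−1) with denominator 5.643.
With shield the two gaps are in series; the resistances add: (1/ε₁+1/ε_s−1)+(1/ε_s+1/ε₂−1) = 6.639+2.170 = 8.809.
Heat-flux ratio q₀/q = 8.809/5.643.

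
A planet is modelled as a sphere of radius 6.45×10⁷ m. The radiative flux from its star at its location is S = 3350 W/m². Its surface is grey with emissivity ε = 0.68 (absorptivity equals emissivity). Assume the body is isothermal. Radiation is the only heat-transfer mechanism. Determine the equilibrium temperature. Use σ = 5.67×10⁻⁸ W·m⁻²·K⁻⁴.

At equilibrium, absorbed power = emitted power.
Absorbing cross-section = πr² = 1.307×10¹⁶ m²; emitting surface = 4πr² = 5.228×10¹⁶ m² (ratio 4).
εS·A_cross = εσ·A_surf·T⁴  ⇒  T⁴ = S/(4σ)   (ε cancels).
T⁴ = 3350/(4·5.67×10⁻⁸) = 1.477×10¹⁰ K⁴.
T = (1.477×10¹⁰)^(1/4).

T ≈ 349 K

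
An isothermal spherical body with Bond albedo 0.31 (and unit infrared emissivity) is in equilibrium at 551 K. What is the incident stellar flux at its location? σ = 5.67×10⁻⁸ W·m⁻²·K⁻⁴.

(1−a)S·πr² = σ·4πr²·T⁴ ⇒ S = 4σT⁴/(1−a).
S = 4·5.67×10⁻⁸·9.217×10¹⁰/0.690.

S ≈ 30300 W/m²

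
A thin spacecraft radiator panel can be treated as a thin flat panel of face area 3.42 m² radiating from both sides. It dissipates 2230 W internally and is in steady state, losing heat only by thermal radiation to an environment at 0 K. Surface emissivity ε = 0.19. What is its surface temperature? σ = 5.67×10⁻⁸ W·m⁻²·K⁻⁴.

T ≈ 417 K

Steady state: internal power = radiated power, P = εσA T⁴.
Radiating area A = 2·3.42 = 6.840 m².
T⁴ = P/(εσA) = 2230/(0.19·5.67×10⁻⁸·6.840) = 3.026×10¹⁰ K⁴.
T = (3.026×10¹⁰)^(1/4).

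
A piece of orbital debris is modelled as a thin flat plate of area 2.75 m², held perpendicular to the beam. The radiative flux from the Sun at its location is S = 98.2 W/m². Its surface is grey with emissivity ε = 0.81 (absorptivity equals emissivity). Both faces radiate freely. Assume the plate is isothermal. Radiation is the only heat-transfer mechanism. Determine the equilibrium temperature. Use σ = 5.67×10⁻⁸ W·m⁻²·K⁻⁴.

T ≈ 172 K

At equilibrium, absorbed power = emitted power.
Absorbing cross-section = A = 2.750 m²; emitting surface = 2A = 5.500 m² (ratio 2).
εS·A_cross = εσ·A_surf·T⁴  ⇒  T⁴ = S/(2σ)   (ε cancels).
T⁴ = 98.2/(2·5.67×10⁻⁸) = 8.660×10⁸ K⁴.
T = (8.660×10⁸)^(1/4).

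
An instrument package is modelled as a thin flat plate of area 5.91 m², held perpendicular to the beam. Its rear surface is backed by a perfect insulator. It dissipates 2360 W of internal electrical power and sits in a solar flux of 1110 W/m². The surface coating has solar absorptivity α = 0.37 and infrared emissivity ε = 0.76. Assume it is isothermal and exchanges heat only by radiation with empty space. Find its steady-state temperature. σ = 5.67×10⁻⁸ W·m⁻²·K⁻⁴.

T ≈ 370 K

At steady state, absorbed solar power + internal power = radiated power.
Absorbed: α·S·A_cross = 0.37·1110·5.910 = 2427 W (cross-section A).
Total input = 2427 + 2360 = 4787 W.
Radiated: εσ·A_surf·T⁴ with A_surf = A = 5.910 m².
T⁴ = 4787/(0.76·5.67×10⁻⁸·5.910) = 1.880×10¹⁰ K⁴.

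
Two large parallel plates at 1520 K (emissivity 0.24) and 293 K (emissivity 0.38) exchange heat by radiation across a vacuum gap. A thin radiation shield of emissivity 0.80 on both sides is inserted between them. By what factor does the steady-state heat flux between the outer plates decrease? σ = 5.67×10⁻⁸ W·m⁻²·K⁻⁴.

Without shield: q₀ = σΔ(T⁴)/(1/ε₁+1/ε₂−1) with denominator 5.798.
With shield the two gaps are in series; the resistances add: (1/ε₁+1/ε_s−1)+(1/ε_s+1/ε₂−1) = 4.417+2.882 = 7.298.
Heat-flux ratio q₀/q = 7.298/5.798.

factor ≈ 1.26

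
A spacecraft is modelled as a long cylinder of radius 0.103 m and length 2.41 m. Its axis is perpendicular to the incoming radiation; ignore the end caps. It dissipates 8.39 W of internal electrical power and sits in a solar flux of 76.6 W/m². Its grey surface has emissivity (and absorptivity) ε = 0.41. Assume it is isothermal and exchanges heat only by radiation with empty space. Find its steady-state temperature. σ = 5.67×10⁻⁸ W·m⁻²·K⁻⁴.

At steady state, absorbed solar power + internal power = radiated power.
Absorbed: α·S·A_cross = 0.41·76.6·0.4965 = 15.59 W (cross-section 2rL).
Total input = 15.59 + 8.39 = 23.98 W.
Radiated: εσ·A_surf·T⁴ with A_surf = 2πrL = 1.560 m².
T⁴ = 23.98/(0.41·5.67×10⁻⁸·1.560) = 6.614×10⁸ K⁴.

T ≈ 160 K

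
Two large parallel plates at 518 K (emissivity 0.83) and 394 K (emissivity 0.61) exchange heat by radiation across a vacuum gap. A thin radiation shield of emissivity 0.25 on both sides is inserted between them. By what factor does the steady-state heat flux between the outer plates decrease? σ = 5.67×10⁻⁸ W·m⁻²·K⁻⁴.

factor ≈ 4.80

Without shield: q₀ = σΔ(T⁴)/(1/ε₁+1/ε₂−1) with denominator 1.844.
With shield the two gaps are in series; the resistances add: (1/ε₁+1/ε_s−1)+(1/ε_s+1/ε₂−1) = 4.205+4.639 = 8.844.
Heat-flux ratio q₀/q = 8.844/1.844.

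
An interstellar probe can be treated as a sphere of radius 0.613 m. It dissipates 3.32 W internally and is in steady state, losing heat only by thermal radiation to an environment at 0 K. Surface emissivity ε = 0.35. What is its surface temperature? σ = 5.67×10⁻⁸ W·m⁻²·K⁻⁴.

T ≈ 77.2 K

Steady state: internal power = radiated power, P = εσA T⁴.
Radiating area A = 4πr² = 4.722 m².
T⁴ = P/(εσA) = 3.32/(0.35·5.67×10⁻⁸·4.722) = 3.543×10⁷ K⁴.
T = (3.543×10⁷)^(1/4).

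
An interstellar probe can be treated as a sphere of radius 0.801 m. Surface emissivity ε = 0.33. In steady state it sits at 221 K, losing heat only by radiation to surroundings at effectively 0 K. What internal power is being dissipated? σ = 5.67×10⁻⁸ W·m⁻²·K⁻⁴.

P ≈ 360 W

Steady state: P = εσA T⁴.
A = 4πr² = 8.063 m²; T⁴ = (221)⁴ = 2.385×10⁹ K⁴.
P = 0.33 × 5.67×10⁻⁸ × 8.063 × 2.385×10⁹.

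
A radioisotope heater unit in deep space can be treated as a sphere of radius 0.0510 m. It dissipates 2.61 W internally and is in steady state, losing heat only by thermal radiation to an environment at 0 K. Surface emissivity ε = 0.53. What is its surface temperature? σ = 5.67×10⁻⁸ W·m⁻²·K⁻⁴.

Steady state: internal power = radiated power, P = εσA T⁴.
Radiating area A = 4πr² = 0.03269 m².
T⁴ = P/(εσA) = 2.61/(0.53·5.67×10⁻⁸·0.03269) = 2.657×10⁹ K⁴.
T = (2.657×10⁹)^(1/4).

T ≈ 227 K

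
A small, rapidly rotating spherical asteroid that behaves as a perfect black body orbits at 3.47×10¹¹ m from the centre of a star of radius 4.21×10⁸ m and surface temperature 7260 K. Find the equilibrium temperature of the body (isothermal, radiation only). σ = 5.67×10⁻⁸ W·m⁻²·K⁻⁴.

T ≈ 179 K

The star's surface emits σT_*⁴; at distance d the flux is S = σT_*⁴(R_*/d)².
S = 5.67×10⁻⁸·(7260)⁴·(4.21×10⁸/3.47×10¹¹)² = 231.9 W/m².
For an isothermal sphere T⁴ = (1−a)S/(4σ) = 1.022×10⁹ K⁴.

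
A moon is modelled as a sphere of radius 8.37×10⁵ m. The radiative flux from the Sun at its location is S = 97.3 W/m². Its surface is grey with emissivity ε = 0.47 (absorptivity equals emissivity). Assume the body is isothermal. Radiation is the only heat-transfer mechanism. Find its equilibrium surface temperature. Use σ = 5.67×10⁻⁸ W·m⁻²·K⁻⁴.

T ≈ 144 K

At equilibrium, absorbed power = emitted power.
Absorbing cross-section = πr² = 2.201×10¹² m²; emitting surface = 4πr² = 8.804×10¹² m² (ratio 4).
εS·A_cross = εσ·A_surf·T⁴  ⇒  T⁴ = S/(4σ)   (ε cancels).
T⁴ = 97.3/(4·5.67×10⁻⁸) = 4.290×10⁸ K⁴.
T = (4.290×10⁸)^(1/4).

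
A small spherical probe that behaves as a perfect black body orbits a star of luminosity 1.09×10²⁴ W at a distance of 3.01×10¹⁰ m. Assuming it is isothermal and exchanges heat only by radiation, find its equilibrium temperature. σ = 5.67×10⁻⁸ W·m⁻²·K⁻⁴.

First find the stellar flux at distance d: S = L/(4πd²) = 1.09×10²⁴/(4π·(3.01×10¹⁰)²) = 95.74 W/m².
For an isothermal sphere, absorbed (1−a)S·πr² = emitted σ·4πr²·T⁴, so T⁴ = (1−a)S/(4σ).
T⁴ = 1.00·95.74/(4·5.67×10⁻⁸) = 4.221×10⁸ K⁴.

T ≈ 143 K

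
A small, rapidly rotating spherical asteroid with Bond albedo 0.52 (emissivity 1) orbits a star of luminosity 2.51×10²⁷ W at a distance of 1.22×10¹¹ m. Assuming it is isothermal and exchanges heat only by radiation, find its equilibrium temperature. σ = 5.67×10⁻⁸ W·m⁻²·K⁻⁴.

First find the stellar flux at distance d: S = L/(4πd²) = 2.51×10²⁷/(4π·(1.22×10¹¹)²) = 13420 W/m².
For an isothermal sphere, absorbed (1−a)S·πr² = emitted σ·4πr²·T⁴, so T⁴ = (1−a)S/(4σ).
T⁴ = 0.480·13420/(4·5.67×10⁻⁸) = 2.840×10¹⁰ K⁴.

T ≈ 411 K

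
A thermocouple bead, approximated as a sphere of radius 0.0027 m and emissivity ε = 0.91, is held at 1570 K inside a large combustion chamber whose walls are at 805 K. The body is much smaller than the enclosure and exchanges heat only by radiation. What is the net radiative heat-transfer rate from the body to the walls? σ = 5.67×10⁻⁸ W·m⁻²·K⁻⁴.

For a small grey body in a large enclosure: P_net = εσA(T_body⁴ − T_wall⁴).
A = 4πr² = 9.161×10⁻⁵ m²; T_body⁴ − T_wall⁴ = 6.076×10¹² − 4.199×10¹¹ = 5.656×10¹² K⁴.
|P_net| = 0.91·5.67×10⁻⁸·9.161×10⁻⁵·5.656×10¹².

P_net ≈ 26.7 W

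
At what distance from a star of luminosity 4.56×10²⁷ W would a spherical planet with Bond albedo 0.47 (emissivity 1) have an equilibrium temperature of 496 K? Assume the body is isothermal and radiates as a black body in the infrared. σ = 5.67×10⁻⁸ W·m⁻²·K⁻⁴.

For an isothermal black-emitting sphere, (1−a)S·πr² = σ·4πr²·T⁴ ⇒ S = 4σT⁴/(1−a).
S = 4·5.67×10⁻⁸·(496)⁴/0.530 = 25900 W/m².
Flux falls as S = L/(4πd²), so d = √(L/(4πS)) = √(4.56×10²⁷/(4π·25900)).

d ≈ 1.18×10¹¹ m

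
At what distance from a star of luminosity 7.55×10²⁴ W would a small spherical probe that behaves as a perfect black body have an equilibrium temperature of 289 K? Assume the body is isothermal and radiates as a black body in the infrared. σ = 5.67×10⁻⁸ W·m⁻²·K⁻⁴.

For an isothermal black-emitting sphere, (1−a)S·πr² = σ·4πr²·T⁴ ⇒ S = 4σT⁴/(1−a).
S = 4·5.67×10⁻⁸·(289)⁴/1.00 = 1582 W/m².
Flux falls as S = L/(4πd²), so d = √(L/(4πS)) = √(7.55×10²⁴/(4π·1582)).

d ≈ 1.95×10¹⁰ m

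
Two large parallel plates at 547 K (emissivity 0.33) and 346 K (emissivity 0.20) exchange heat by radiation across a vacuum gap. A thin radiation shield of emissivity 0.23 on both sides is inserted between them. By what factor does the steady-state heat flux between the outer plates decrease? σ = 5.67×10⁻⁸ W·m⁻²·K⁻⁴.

factor ≈ 2.09

Without shield: q₀ = σΔ(T⁴)/(1/ε₁+1/ε₂−1) with denominator 7.030.
With shield the two gaps are in series; the resistances add: (1/ε₁+1/ε_s−1)+(1/ε_s+1/ε₂−1) = 6.378+8.348 = 14.73.
Heat-flux ratio q₀/q = 14.73/7.030.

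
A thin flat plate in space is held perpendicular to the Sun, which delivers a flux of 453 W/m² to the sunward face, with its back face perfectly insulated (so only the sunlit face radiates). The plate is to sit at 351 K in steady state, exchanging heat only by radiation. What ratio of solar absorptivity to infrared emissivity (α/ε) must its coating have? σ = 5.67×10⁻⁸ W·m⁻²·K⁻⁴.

α/ε ≈ 1.90

Balance: αS·A = εσ·1A·T⁴ ⇒ α/ε = σT⁴/S.
α/ε = 5.67×10⁻⁸·(351)⁴/453 = 5.67×10⁻⁸·1.518×10¹⁰/453.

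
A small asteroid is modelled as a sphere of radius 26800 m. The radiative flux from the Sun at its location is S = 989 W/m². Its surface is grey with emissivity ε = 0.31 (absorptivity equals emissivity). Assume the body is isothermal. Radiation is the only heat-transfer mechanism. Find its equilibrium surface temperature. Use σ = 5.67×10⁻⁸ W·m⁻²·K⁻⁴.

At equilibrium, absorbed power = emitted power.
Absorbing cross-section = πr² = 2.256×10⁹ m²; emitting surface = 4πr² = 9.026×10⁹ m² (ratio 4).
εS·A_cross = εσ·A_surf·T⁴  ⇒  T⁴ = S/(4σ)   (ε cancels).
T⁴ = 989/(4·5.67×10⁻⁸) = 4.361×10⁹ K⁴.
T = (4.361×10⁹)^(1/4).

T ≈ 257 K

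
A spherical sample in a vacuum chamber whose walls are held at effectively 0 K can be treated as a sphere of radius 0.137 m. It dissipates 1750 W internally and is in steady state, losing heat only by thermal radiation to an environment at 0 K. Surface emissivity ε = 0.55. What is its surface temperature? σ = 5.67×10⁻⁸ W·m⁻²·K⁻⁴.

Steady state: internal power = radiated power, P = εσA T⁴.
Radiating area A = 4πr² = 0.2359 m².
T⁴ = P/(εσA) = 1750/(0.55·5.67×10⁻⁸·0.2359) = 2.379×10¹¹ K⁴.
T = (2.379×10¹¹)^(1/4).

T ≈ 698 K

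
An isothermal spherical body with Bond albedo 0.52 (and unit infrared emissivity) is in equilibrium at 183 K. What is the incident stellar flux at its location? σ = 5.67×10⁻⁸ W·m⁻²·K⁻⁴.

S ≈ 530 W/m²

(1−a)S·πr² = σ·4πr²·T⁴ ⇒ S = 4σT⁴/(1−a).
S = 4·5.67×10⁻⁸·1.122×10⁹/0.480.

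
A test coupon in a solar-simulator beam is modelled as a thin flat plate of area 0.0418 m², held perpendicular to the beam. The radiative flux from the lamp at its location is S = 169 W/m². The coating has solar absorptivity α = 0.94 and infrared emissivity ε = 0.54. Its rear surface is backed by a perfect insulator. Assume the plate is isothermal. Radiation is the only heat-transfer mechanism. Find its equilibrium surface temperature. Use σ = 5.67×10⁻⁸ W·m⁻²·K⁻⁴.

T ≈ 268 K

At equilibrium, absorbed power = emitted power.
Absorbing cross-section = A = 0.04180 m²; emitting surface = A = 0.04180 m² (ratio 1).
αS·A_cross = εσ·A_surf·T⁴  ⇒  T⁴ = αS/(ε·1σ).
T⁴ = 0.940·169/(0.54·1·5.67×10⁻⁸) = 5.188×10⁹ K⁴.
T = (5.188×10⁹)^(1/4).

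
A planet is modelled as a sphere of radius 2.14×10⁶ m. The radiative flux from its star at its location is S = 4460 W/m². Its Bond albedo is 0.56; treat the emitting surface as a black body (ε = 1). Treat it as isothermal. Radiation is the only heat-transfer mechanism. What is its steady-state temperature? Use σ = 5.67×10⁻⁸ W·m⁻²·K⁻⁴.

At equilibrium, absorbed power = emitted power.
Absorbing cross-section = πr² = 1.439×10¹³ m²; emitting surface = 4πr² = 5.755×10¹³ m² (ratio 4).
(1−a)S·A_cross = εσ·A_surf·T⁴  ⇒  T⁴ = (1−a)S/(4σ).
T⁴ = 0.440·4460/(4·5.67×10⁻⁸) = 8.653×10⁹ K⁴.
T = (8.653×10⁹)^(1/4).

T ≈ 305 K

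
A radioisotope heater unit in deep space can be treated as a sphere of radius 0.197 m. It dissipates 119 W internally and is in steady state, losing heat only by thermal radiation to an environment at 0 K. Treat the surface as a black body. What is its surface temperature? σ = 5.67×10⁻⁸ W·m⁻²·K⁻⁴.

T ≈ 256 K

Steady state: internal power = radiated power, P = εσA T⁴.
Radiating area A = 4πr² = 0.4877 m².
T⁴ = P/(εσA) = 119/(1.0·5.67×10⁻⁸·0.4877) = 4.303×10⁹ K⁴.
T = (4.303×10⁹)^(1/4).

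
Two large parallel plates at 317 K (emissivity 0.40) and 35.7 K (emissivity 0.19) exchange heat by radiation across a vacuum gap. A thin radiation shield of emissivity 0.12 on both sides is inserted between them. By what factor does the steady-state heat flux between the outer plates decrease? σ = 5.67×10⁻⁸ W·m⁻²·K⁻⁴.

factor ≈ 3.32

Without shield: q₀ = σΔ(T⁴)/(1/ε₁+1/ε₂−1) with denominator 6.763.
With shield the two gaps are in series; the resistances add: (1/ε₁+1/ε_s−1)+(1/ε_s+1/ε₂−1) = 9.833+12.60 = 22.43.
Heat-flux ratio q₀/q = 22.43/6.763.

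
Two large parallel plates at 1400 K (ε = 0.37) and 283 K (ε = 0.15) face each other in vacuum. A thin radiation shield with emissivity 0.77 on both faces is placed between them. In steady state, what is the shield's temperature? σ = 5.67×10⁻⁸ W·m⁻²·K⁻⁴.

In steady state the net flux on the hot side equals that on the cold side.
σ(T₁⁴−T_s⁴)/D₁ = σ(T_s⁴−T₂⁴)/D₂, with D₁ = 1/ε₁+1/ε_s−1 = 3.001, D₂ = 1/ε_s+1/ε₂−1 = 6.965.
Solve for T_s⁴: T_s⁴ = (D₂·T₁⁴ + D₁·T₂⁴)/(D₁+D₂) = 2.687×10¹² K⁴.

T_s ≈ 1280 K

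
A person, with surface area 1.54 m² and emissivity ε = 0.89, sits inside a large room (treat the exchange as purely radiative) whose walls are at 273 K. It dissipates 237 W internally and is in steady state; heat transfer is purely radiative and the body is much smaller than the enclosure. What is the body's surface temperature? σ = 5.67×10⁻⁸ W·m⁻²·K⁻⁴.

T ≈ 305 K

For a small grey body in a large enclosure, net radiated power = εσA(T⁴ − T_w⁴).
Steady state: P = εσA(T⁴ − T_w⁴) with A = 1.54 m².
T⁴ = P/(εσA) + T_w⁴ = 237/(0.89·5.67×10⁻⁸·1.540) + (273)⁴
    = 3.050×10⁹ + 5.555×10⁹ = 8.604×10⁹ K⁴.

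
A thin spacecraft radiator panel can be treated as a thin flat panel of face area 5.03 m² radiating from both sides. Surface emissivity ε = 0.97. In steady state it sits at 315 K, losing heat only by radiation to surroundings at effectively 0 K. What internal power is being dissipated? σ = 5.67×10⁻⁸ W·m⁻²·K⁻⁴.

P ≈ 5450 W

Steady state: P = εσA T⁴.
A = 2·5.03 = 10.06 m²; T⁴ = (315)⁴ = 9.846×10⁹ K⁴.
P = 0.97 × 5.67×10⁻⁸ × 10.06 × 9.846×10⁹.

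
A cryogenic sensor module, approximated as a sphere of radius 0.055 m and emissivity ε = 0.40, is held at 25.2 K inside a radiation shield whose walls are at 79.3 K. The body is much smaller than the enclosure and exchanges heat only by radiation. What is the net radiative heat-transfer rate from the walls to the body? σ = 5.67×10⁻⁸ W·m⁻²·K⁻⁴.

For a small grey body in a large enclosure: P_net = εσA(T_body⁴ − T_wall⁴).
A = 4πr² = 0.03801 m²; T_body⁴ − T_wall⁴ = 4.033×10⁵ − 3.955×10⁷ = -3.914×10⁷ K⁴.
|P_net| = 0.40·5.67×10⁻⁸·0.03801·3.914×10⁷.

P_net ≈ 0.0337 W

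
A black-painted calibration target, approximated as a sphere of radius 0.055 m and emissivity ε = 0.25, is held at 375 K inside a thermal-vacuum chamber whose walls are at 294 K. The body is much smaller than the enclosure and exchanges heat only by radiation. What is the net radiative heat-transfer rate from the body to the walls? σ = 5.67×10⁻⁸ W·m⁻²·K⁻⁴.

P_net ≈ 6.63 W

For a small grey body in a large enclosure: P_net = εσA(T_body⁴ − T_wall⁴).
A = 4πr² = 0.03801 m²; T_body⁴ − T_wall⁴ = 1.978×10¹⁰ − 7.471×10⁹ = 1.230×10¹⁰ K⁴.
|P_net| = 0.25·5.67×10⁻⁸·0.03801·1.230×10¹⁰.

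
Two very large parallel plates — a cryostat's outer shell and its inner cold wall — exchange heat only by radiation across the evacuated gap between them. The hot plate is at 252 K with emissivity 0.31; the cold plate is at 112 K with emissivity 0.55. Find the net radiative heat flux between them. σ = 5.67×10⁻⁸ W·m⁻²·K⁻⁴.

For two infinite grey parallel plates, q = σ(T₁⁴ − T₂⁴)/(1/ε₁ + 1/ε₂ − 1).
T₁⁴ − T₂⁴ = 4.033×10⁹ − 1.574×10⁸ = 3.875×10⁹ K⁴.
1/ε₁ + 1/ε₂ − 1 = 3.226 + 1.818 − 1 = 4.044.
q = 5.67×10⁻⁸ × 3.875×10⁹ / 4.044.

q ≈ 54.3 W/m²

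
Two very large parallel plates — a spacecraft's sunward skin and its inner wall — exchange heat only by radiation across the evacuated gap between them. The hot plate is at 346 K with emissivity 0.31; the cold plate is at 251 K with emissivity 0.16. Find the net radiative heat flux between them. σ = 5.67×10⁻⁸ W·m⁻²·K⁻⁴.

For two infinite grey parallel plates, q = σ(T₁⁴ − T₂⁴)/(1/ε₁ + 1/ε₂ − 1).
T₁⁴ − T₂⁴ = 1.433×10¹⁰ − 3.969×10⁹ = 1.036×10¹⁰ K⁴.
1/ε₁ + 1/ε₂ − 1 = 3.226 + 6.250 − 1 = 8.476.
q = 5.67×10⁻⁸ × 1.036×10¹⁰ / 8.476.

q ≈ 69.3 W/m²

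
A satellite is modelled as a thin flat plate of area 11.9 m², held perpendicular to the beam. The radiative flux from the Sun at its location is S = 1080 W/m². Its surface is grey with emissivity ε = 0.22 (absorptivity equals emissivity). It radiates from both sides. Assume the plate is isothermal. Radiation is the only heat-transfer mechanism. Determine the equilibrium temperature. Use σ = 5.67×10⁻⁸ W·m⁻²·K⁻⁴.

At equilibrium, absorbed power = emitted power.
Absorbing cross-section = A = 11.90 m²; emitting surface = 2A = 23.80 m² (ratio 2).
εS·A_cross = εσ·A_surf·T⁴  ⇒  T⁴ = S/(2σ)   (ε cancels).
T⁴ = 1080/(2·5.67×10⁻⁸) = 9.524×10⁹ K⁴.
T = (9.524×10⁹)^(1/4).

T ≈ 312 K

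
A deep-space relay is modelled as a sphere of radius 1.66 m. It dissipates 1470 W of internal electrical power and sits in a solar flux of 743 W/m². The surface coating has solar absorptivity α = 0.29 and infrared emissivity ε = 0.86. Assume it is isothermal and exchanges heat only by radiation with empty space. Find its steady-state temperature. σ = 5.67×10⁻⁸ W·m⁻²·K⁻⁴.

At steady state, absorbed solar power + internal power = radiated power.
Absorbed: α·S·A_cross = 0.29·743·8.657 = 1865 W (cross-section πr²).
Total input = 1865 + 1470 = 3335 W.
Radiated: εσ·A_surf·T⁴ with A_surf = 4πr² = 34.63 m².
T⁴ = 3335/(0.86·5.67×10⁻⁸·34.63) = 1.975×10⁹ K⁴.

T ≈ 211 K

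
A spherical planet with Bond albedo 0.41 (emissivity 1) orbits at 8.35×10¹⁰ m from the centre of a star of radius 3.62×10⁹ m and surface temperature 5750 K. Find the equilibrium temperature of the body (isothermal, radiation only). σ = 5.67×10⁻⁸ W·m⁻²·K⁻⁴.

T ≈ 742 K

The star's surface emits σT_*⁴; at distance d the flux is S = σT_*⁴(R_*/d)².
S = 5.67×10⁻⁸·(5750)⁴·(3.62×10⁹/8.35×10¹⁰)² = 1.165×10⁵ W/m².
For an isothermal sphere T⁴ = (1−a)S/(4σ) = 3.030×10¹¹ K⁴.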